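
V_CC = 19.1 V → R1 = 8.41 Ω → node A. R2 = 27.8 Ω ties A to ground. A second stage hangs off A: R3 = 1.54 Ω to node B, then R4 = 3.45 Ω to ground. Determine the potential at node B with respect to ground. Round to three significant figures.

V_B ≈ 4.42 V

The second stage (R3 + R4 = 4.990 Ω) loads node A in parallel with R2.
Effective lower resistance at A: R2 ‖ 4.990 = 4.231 Ω.
V_A = 19.1 × 4.231/(8.41 + 4.231) = 6.392 V.
Stage 2 is unloaded, so V_B = V_A · R4/(R3+R4) = 6.392 × 3.45/4.990 = 4.420 V.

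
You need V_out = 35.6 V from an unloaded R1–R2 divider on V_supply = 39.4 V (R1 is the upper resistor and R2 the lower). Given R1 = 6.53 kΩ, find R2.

V_out/V_supply = R2/(R1+R2) = 0.9036.
Rearranging, R2 = R1·k/(1−k) = 6.53 × 9.368 = 61.18 kΩ.

R2 ≈ 61.2 kΩ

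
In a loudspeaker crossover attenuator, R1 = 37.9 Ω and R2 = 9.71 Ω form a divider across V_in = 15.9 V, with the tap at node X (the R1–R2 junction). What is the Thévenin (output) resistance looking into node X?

R_th ≈ 7.73 Ω

With V_in suppressed (replaced by a short), R_th = R1 ‖ R2 = (37.90 × 9.71)/(37.90 + 9.71) = 7.730 Ω.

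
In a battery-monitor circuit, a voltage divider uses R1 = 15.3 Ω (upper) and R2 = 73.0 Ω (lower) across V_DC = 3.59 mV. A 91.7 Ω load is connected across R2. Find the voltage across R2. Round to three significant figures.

The load sits in parallel with R2, giving an effective lower resistance R2' = R2·R_L/(R2+R_L) = 40.64 Ω.
Now apply the divider: V_out = 3.59 × 0.7265 = 2.608 mV.

V_out ≈ 2.61 mV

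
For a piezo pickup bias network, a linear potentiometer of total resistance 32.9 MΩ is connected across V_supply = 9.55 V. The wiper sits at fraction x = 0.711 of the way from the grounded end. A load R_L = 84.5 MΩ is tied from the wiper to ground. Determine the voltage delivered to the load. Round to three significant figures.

The pot divides into 9.508 MΩ above the wiper and 23.39 MΩ below.
R_L loads the lower segment: effective lower R = 18.32 MΩ.
Loaded-divider output: V_out = 9.55 × 0.6583 = 6.287 V.

V_out ≈ 6.29 V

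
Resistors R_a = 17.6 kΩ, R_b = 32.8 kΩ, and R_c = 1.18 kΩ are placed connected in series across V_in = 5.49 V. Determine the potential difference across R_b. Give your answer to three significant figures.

V ≈ 3.49 V

Total series resistance ΣR = 17.6 + 32.8 + 1.18 = 51.58 kΩ.
V = V_in · R/ΣR = 5.49 × 0.6359 = 3.491 V.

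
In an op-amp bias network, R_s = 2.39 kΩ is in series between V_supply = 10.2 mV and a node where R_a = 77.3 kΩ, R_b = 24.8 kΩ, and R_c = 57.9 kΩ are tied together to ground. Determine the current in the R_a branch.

I ≈ 0.113 µA

Combine the parallel branches: R_p = (1/77.3 + 1/24.8 + 1/57.9)⁻¹ = 14.18 kΩ.
Node voltage V_A = V_supply · R_p/(R_s + R_p) = 10.2 × 0.8557 = 8.729 mV.
I(R_a) = V_A / R_a = 8.729/77.3 = 0.1129 µA.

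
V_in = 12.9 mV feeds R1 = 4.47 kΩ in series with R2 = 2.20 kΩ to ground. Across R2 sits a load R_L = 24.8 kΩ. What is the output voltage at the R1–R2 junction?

R2 ‖ R_L = (2.20 × 24.8)/(2.20 + 24.8) = 2.021 kΩ.
Then V_out = V_in · R2'/(R1 + R2') = 12.9 × 2.021/6.491 = 4.016 mV.
(Unloaded it would be 4.25 mV; the load pulls it down.)

V_out ≈ 4.02 mV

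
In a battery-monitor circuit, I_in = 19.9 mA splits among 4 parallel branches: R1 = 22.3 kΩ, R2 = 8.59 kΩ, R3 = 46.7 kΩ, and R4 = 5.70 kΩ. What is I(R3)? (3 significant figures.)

I ≈ 1.19 mA

ΣG = 1/22.3 + 1/8.59 + 1/46.7 + 1/5.70 = 0.3581.
By the current-divider rule, I = I_in · G_k/ΣG = 19.9 × 0.05980 = 1.190 mA.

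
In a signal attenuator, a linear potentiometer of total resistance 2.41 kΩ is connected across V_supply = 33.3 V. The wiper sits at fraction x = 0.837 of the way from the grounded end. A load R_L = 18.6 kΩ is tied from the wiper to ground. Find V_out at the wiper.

V_out ≈ 27.4 V

The pot divides into 0.3928 kΩ above the wiper and 2.017 kΩ below.
(x·R_p) ‖ R_L = 1.820 kΩ.
Loaded-divider output: V_out = 33.3 × 0.8225 = 27.39 V.
(Unloaded: V_out = x·V_supply = 27.9 V.)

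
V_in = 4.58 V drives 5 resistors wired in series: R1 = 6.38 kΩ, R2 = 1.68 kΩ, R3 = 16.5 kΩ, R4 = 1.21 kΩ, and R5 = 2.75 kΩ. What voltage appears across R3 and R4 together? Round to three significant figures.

V ≈ 2.84 V

Total series resistance ΣR = 6.38 + 1.68 + 16.5 + 1.21 + 2.75 = 28.52 kΩ.
R_{R3..R4} = 16.5 + 1.21 = 17.71 kΩ.
V = V_in · R/ΣR = 4.58 × 0.6210 = 2.844 V.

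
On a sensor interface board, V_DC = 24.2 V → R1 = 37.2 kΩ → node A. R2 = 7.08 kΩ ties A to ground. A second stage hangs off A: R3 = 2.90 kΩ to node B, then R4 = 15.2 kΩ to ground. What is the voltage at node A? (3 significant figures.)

Looking into the second stage from A: R3 + R4 = 18.10 kΩ appears in parallel with R2.
R2 ‖ (R3+R4) = 5.089 kΩ.
First divider: V_A = V_DC · 5.089/(37.2 + 5.089) = 2.912 V.

V_A ≈ 2.91 V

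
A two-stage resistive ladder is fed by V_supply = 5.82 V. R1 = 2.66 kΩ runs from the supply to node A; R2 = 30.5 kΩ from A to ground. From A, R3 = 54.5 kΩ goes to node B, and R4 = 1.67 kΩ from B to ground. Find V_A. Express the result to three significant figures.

V_A ≈ 5.13 V

The second stage (R3 + R4 = 56.17 kΩ) loads node A in parallel with R2.
R2 ‖ (R3+R4) = 19.77 kΩ.
So V_A = 5.82 × 0.8814 = 5.130 V.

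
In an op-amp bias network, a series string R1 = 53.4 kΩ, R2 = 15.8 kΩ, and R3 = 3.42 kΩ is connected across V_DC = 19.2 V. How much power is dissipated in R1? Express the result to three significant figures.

The common current is I = 19.2/72.62 = 0.2644 mA.
P(R1) = I²·R1 = (0.2644)² × 53.4 = 3.733 mW.

P ≈ 3.73 mW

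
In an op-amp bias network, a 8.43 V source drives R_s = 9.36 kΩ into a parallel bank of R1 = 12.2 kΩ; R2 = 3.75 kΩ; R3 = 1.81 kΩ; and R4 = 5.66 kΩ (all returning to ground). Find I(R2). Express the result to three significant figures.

I ≈ 0.203 mA

Parallel bank: R_p = 1/(1/12.2 + 1/3.75 + 1/1.81 + 1/5.66) = 0.9278 kΩ.
Node voltage V_A = V_s · R_p/(R_s + R_p) = 8.43 × 0.09019 = 0.7603 V.
Branch current I = V_A/R2 = 0.7603/3.75 = 0.2027 mA.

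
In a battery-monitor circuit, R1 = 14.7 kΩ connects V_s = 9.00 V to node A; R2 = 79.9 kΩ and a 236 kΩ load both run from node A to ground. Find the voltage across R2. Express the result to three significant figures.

V_out ≈ 7.22 V

First combine the lower leg with the load: R2 ‖ R_L = 59.69 kΩ.
Then V_out = V_s · R2'/(R1 + R2') = 9.00 × 59.69/74.39 = 7.222 V.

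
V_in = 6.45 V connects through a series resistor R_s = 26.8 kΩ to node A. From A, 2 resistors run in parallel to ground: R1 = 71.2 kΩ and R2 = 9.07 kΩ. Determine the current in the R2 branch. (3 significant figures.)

Equivalent of the parallel group: R_p = 8.045 kΩ.
Node voltage V_A = V_in · R_p/(R_s + R_p) = 6.45 × 0.2309 = 1.489 V.
I(R2) = V_A / R2 = 1.489/9.07 = 0.1642 mA.

I ≈ 0.164 mA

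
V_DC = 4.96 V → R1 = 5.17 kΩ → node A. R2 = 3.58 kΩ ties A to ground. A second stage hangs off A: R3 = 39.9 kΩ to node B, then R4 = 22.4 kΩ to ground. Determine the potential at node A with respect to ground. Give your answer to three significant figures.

The second stage (R3 + R4 = 62.30 kΩ) loads node A in parallel with R2.
Effective lower resistance at A: R2 ‖ 62.30 = 3.385 kΩ.
So V_A = 4.96 × 0.3957 = 1.963 V.

V_A ≈ 1.96 V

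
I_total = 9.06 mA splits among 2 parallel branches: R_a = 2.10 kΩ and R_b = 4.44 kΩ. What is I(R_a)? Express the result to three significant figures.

For two parallel branches, I_k = I_total · (other R)/(sum of R).
So I = 9.06 × 4.44/6.540 = 6.151 mA.

I ≈ 6.15 mA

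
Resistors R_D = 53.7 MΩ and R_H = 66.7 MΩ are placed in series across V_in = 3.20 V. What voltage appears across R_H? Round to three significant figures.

ΣR = 53.7 + 66.7 = 120.4 MΩ.
Voltage divider: V = V_in · (66.70 / 120.4) = 3.20 × 0.5540 = 1.773 V.

V ≈ 1.77 V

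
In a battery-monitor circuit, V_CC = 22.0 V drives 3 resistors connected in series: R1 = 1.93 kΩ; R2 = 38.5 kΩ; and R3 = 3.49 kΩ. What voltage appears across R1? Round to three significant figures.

V ≈ 0.967 V

Total series resistance ΣR = 1.93 + 38.5 + 3.49 = 43.92 kΩ.
Voltage divider: V = V_CC · (1.930 / 43.92) = 22.0 × 0.04394 = 0.9668 V.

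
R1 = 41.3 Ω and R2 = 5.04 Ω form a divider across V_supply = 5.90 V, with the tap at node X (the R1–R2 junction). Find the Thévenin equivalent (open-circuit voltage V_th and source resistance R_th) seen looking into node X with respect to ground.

Open-circuit (no load on X): V_th = V_supply · R2/(R1 + R2) = 5.90 × 5.04/(41.30 + 5.04) = 0.6417 V.
Looking into X with the source shorted: R_th = R1·R2/(R1+R2) = 41.30 × 5.04/46.34 = 4.492 Ω.

V_th ≈ 0.642 V, R_th ≈ 4.49 Ω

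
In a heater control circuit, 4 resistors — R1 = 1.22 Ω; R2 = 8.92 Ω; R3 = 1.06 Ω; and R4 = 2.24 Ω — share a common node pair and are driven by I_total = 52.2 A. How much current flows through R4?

I ≈ 10.0 A

Total conductance ΣG = 1/1.22 + 1/8.92 + 1/1.06 + 1/2.24 = 2.322 (units of 1/Ω).
R4 takes the fraction G_k/ΣG = 0.4464/2.322 = 0.1923, so I = 52.2 × 0.1923 = 10.04 A.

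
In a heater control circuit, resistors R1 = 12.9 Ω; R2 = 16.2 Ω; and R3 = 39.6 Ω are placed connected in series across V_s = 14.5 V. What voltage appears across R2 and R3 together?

V ≈ 11.8 V

Series total: ΣR = 12.9 + 16.2 + 39.6 = 68.70 Ω.
R_{R2..R3} = 16.2 + 39.6 = 55.80 Ω.
By the voltage-divider rule, V = 14.5 × 55.80/68.70 = 11.78 V.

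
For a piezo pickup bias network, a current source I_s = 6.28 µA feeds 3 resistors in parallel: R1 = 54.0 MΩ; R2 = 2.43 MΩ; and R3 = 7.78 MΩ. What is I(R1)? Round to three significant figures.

Total conductance ΣG = 1/54.0 + 1/2.43 + 1/7.78 = 0.5586 (units of 1/MΩ).
Current divider: I(R1) = I_s · G_k/ΣG = 6.28 × (0.01852/0.5586) = 6.28 × 0.03315 = 0.2082 µA.

I ≈ 0.208 µA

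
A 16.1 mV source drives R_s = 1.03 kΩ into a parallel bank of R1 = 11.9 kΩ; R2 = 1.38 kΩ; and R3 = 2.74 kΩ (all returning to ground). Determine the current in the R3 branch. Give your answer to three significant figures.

Combine the parallel branches: R_p = (1/11.9 + 1/1.38 + 1/2.74)⁻¹ = 0.8521 kΩ.
V_A by voltage divider: V_A = 16.1 × 0.8521/(1.03 + 0.8521) = 7.289 mV.
I(R3) = V_A / R3 = 7.289/2.74 = 2.660 µA.
(Equivalently: I_total = 8.554 µA, then current-divider fraction G_k/ΣG = 0.3110.)

I ≈ 2.66 µA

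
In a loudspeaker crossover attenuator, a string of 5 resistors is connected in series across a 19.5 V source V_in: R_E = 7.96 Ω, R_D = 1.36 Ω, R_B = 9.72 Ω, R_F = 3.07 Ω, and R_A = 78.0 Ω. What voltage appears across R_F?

V ≈ 0.598 V

Series total: ΣR = 7.96 + 1.36 + 9.72 + 3.07 + 78.0 = 100.1 Ω.
V = V_in · R/ΣR = 19.5 × 0.03067 = 0.5980 V.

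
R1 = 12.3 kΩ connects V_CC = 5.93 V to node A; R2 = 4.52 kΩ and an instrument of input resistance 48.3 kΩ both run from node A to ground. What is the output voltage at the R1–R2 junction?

The load sits in parallel with R2, giving an effective lower resistance R2' = R2·R_L/(R2+R_L) = 4.133 kΩ.
Then V_out = V_CC · R2'/(R1 + R2') = 5.93 × 4.133/16.43 = 1.491 V.

V_out ≈ 1.49 V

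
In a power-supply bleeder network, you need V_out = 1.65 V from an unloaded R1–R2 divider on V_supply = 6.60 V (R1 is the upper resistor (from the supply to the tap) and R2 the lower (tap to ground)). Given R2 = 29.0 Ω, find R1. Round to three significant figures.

R1 ≈ 87.0 Ω

V_out/V_supply = R2/(R1+R2) = 0.2500.
So R1 = R2 · (V_supply/V_out − 1) = 29.0 × (6.60/1.65 − 1) = 29.0 × 3.000 = 87.00 Ω.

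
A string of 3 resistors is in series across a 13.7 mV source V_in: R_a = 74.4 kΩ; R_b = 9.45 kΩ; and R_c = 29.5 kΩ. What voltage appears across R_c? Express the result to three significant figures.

V ≈ 3.57 mV

Total series resistance ΣR = 74.4 + 9.45 + 29.5 = 113.4 kΩ.
Voltage divider: V = V_in · (29.50 / 113.4) = 13.7 × 0.2603 = 3.566 mV.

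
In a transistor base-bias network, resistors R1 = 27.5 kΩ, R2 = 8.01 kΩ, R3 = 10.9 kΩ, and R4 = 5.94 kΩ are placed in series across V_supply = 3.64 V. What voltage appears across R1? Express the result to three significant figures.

V ≈ 1.91 V

Series total: ΣR = 27.5 + 8.01 + 10.9 + 5.94 = 52.35 kΩ.
By the voltage-divider rule, V = 3.64 × 27.50/52.35 = 1.912 V.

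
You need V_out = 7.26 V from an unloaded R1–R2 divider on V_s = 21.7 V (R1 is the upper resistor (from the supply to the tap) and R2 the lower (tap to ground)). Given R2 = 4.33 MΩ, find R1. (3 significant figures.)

Required fraction k = V_out/V_s = 0.3346.
R1 = R2·(1/k − 1) = 4.33 × 1.989 = 8.612 MΩ.

R1 ≈ 8.61 MΩ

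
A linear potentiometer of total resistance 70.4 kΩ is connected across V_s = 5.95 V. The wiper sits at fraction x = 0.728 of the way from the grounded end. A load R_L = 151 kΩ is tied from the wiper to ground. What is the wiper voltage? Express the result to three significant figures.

Split the track: R_lower = x·R_p = 51.25 kΩ, R_upper = (1−x)·R_p = 19.15 kΩ.
(x·R_p) ‖ R_L = 38.26 kΩ.
Then V_out = V_s · 38.26/(19.15 + 38.26) = 3.966 V.
(Unloaded: V_out = x·V_s = 4.33 V.)

V_out ≈ 3.97 V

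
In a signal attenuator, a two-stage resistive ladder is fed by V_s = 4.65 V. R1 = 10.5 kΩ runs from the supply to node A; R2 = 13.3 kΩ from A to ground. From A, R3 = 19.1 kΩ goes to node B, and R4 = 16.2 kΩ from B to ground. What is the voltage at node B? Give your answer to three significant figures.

V_B ≈ 1.02 V

Node A sees R2 in parallel with the series input of stage 2, R3 + R4 = 35.30 kΩ.
Effective lower resistance at A: R2 ‖ 35.30 = 9.660 kΩ.
V_A = 4.65 × 9.660/(10.5 + 9.660) = 2.228 V.
V_B = V_A × 0.4589 = 1.023 V.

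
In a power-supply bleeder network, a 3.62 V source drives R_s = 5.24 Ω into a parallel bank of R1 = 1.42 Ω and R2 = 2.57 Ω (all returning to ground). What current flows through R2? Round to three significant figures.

Equivalent of the parallel group: R_p = 0.9146 Ω.
Node voltage V_A = V_supply · R_p/(R_s + R_p) = 3.62 × 0.1486 = 0.5380 V.
Branch current I = V_A/R2 = 0.5380/2.57 = 0.2093 A.

I ≈ 0.209 A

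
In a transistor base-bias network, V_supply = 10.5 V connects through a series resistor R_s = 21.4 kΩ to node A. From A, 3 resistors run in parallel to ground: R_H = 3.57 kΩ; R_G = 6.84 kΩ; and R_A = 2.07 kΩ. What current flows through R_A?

Parallel bank: R_p = 1/(1/3.57 + 1/6.84 + 1/2.07) = 1.100 kΩ.
Node voltage V_A = V_supply · R_p/(R_s + R_p) = 10.5 × 0.04887 = 0.5132 V.
I(R_A) = V_A / R_A = 0.5132/2.07 = 0.2479 mA.

I ≈ 0.248 mA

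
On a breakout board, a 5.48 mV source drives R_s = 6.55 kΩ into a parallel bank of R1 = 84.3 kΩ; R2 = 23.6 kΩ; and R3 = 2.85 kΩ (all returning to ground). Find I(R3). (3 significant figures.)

Equivalent of the parallel group: R_p = 2.468 kΩ.
Node voltage V_A = V_in · R_p/(R_s + R_p) = 5.48 × 0.2737 = 1.500 mV.
Branch current I = V_A/R3 = 1.500/2.85 = 0.5263 µA.

I ≈ 0.526 µA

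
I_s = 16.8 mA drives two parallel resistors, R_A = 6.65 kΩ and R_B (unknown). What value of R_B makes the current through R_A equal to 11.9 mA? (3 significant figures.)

The fraction through R_A equals R_B/(R_A+R_B).
11.9/16.8 = R_B/(R_A + R_B) → R_B = R_A · (0.7083)/(1 − 0.7083) = 6.65 × 2.429 = 16.15 kΩ.

R_B ≈ 16.2 kΩ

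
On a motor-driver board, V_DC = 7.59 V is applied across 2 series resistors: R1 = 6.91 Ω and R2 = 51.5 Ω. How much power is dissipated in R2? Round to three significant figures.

The common current is I = 7.59/58.41 = 0.1299 A.
V(R2) = I·R = 6.692 V; P = V·I = 6.692 × 0.1299 = 0.8696 W.

P ≈ 0.870 W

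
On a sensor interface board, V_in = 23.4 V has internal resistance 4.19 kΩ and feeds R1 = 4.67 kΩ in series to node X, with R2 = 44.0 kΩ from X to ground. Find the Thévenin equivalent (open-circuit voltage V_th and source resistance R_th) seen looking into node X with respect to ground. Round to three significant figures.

V_th ≈ 19.5 V, R_th ≈ 7.37 kΩ

R1' = 4.19 + 4.67 = 8.860 kΩ (source resistance + R1).
V_th is the unloaded tap voltage: V_in · R2/(R1'+R2) = 23.4 × 0.8324 = 19.48 V.
Looking into X with the source shorted: R_th = R1'·R2/(R1'+R2) = 8.860 × 44.0/52.86 = 7.375 kΩ.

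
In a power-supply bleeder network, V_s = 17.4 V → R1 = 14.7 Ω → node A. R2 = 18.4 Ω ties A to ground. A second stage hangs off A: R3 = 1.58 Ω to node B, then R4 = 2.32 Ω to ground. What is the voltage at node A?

V_A ≈ 3.12 V

Looking into the second stage from A: R3 + R4 = 3.900 Ω appears in parallel with R2.
Effective lower resistance at A: R2 ‖ 3.900 = 3.218 Ω.
So V_A = 17.4 × 0.1796 = 3.125 V.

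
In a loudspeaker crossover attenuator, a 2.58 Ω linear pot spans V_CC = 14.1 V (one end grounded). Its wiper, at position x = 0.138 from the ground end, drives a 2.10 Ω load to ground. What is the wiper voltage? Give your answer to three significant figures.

Split the track: R_lower = x·R_p = 0.3560 Ω, R_upper = (1−x)·R_p = 2.224 Ω.
R_L loads the lower segment: effective lower R = 0.3044 Ω.
Then V_out = V_CC · 0.3044/(2.224 + 0.3044) = 1.698 V.

V_out ≈ 1.70 V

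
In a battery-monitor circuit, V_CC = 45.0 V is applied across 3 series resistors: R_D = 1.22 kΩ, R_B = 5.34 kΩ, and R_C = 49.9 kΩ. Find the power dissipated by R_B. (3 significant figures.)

P ≈ 3.39 mW

ΣR = 56.46 kΩ → I = 45.0/56.46 = 0.7970 mA.
P = I²R = 0.6352 × 5.34 = 3.392 mW.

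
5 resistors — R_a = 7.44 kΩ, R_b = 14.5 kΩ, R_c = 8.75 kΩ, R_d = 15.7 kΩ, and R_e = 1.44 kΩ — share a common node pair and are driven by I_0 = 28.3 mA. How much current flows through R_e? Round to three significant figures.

I ≈ 18.3 mA

ΣG = 1/7.44 + 1/14.5 + 1/8.75 + 1/15.7 + 1/1.44 = 1.076.
Current divider: I(R_e) = I_0 · G_k/ΣG = 28.3 × (0.6944/1.076) = 28.3 × 0.6455 = 18.27 mA.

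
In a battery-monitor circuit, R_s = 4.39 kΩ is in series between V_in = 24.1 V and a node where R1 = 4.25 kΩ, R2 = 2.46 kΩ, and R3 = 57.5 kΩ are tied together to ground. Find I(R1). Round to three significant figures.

I ≈ 1.46 mA

Equivalent of the parallel group: R_p = 1.517 kΩ.
Node voltage V_A = V_in · R_p/(R_s + R_p) = 24.1 × 0.2568 = 6.189 V.
Branch current I = V_A/R1 = 6.189/4.25 = 1.456 mA.
(Equivalently: I_total = 4.080 mA, then current-divider fraction G_k/ΣG = 0.3569.)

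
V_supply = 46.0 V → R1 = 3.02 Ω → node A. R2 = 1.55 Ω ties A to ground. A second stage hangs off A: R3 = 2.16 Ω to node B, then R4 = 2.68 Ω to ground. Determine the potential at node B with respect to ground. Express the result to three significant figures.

The second stage (R3 + R4 = 4.840 Ω) loads node A in parallel with R2.
R2 ‖ (R3+R4) = 1.174 Ω.
V_A = 46.0 × 1.174/(3.02 + 1.174) = 12.88 V.
Then the unloaded second divider: V_B = V_A × R4/(R3+R4) = 12.88 × 0.5537 = 7.130 V.

V_B ≈ 7.13 V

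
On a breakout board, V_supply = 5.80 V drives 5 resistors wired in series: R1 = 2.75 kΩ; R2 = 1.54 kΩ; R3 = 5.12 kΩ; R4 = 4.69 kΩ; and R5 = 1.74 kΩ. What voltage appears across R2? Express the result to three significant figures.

V ≈ 0.564 V

Series total: ΣR = 2.75 + 1.54 + 5.12 + 4.69 + 1.74 = 15.84 kΩ.
Voltage divider: V = V_supply · (1.540 / 15.84) = 5.80 × 0.09722 = 0.5639 V.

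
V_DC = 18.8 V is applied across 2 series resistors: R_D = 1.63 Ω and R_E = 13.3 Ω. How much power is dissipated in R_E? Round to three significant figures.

P ≈ 21.1 W

Series current I = V_DC/ΣR = 18.8/14.93 = 1.259 A.
V(R_E) = I·R = 16.75 V; P = V·I = 16.75 × 1.259 = 21.09 W.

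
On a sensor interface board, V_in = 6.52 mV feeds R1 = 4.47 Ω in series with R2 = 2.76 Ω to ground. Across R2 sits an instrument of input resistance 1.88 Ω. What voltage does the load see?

V_out ≈ 1.30 mV

The load sits in parallel with R2, giving an effective lower resistance R2' = R2·R_L/(R2+R_L) = 1.118 Ω.
Then V_out = V_in · R2'/(R1 + R2') = 6.52 × 1.118/5.588 = 1.305 mV.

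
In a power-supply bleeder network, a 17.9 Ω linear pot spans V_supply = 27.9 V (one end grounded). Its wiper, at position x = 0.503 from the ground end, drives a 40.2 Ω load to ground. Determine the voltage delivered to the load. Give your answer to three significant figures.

Split the track: R_lower = x·R_p = 9.004 Ω, R_upper = (1−x)·R_p = 8.896 Ω.
Lower segment in parallel with the load: 9.004 ‖ 40.2 = 7.356 Ω.
Then V_out = V_supply · 7.356/(8.896 + 7.356) = 12.63 V.

V_out ≈ 12.6 V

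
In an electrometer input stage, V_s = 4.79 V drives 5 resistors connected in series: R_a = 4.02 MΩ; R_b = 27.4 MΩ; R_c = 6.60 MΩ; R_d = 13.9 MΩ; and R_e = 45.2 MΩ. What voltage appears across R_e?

ΣR = 4.02 + 27.4 + 6.60 + 13.9 + 45.2 = 97.12 MΩ.
Voltage divider: V = V_s · (45.20 / 97.12) = 4.79 × 0.4654 = 2.229 V.

V ≈ 2.23 V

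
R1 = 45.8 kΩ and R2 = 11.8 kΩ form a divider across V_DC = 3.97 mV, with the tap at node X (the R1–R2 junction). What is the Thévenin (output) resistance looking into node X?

Zeroing V_DC shorts the top of R1 to ground, so R_th = R1 ‖ R2 = 9.383 kΩ.

R_th ≈ 9.38 kΩ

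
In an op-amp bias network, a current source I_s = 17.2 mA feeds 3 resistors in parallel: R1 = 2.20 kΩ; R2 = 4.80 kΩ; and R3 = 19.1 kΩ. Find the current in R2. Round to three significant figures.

I ≈ 5.01 mA

Conductances: ΣG = 1/2.20 + 1/4.80 + 1/19.1 = 0.7152 (1/kΩ).
R2 takes the fraction G_k/ΣG = 0.2083/0.7152 = 0.2913, so I = 17.2 × 0.2913 = 5.010 mA.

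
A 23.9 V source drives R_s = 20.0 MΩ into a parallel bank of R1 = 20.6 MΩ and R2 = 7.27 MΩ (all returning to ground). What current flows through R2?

Equivalent of the parallel group: R_p = 5.374 MΩ.
V_A = 23.9 × 5.374/25.37 = 5.062 V.
I(R2) = V_A / R2 = 5.062/7.27 = 0.6962 µA.
(Equivalently: I_total = 0.9419 µA, then current-divider fraction G_k/ΣG = 0.7391.)

I ≈ 0.696 µA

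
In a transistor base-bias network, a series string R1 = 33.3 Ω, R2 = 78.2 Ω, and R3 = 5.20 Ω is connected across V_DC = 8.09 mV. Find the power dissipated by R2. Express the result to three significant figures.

P ≈ 0.376 µW

ΣR = 116.7 Ω → I = 8.09/116.7 = 0.06932 mA.
V(R2) = I·R = 5.421 mV; P = V·I = 5.421 × 0.06932 = 0.3758 µW.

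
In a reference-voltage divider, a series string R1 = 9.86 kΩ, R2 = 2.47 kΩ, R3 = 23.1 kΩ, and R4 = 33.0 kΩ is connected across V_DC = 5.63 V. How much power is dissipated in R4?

The common current is I = 5.63/68.43 = 0.08227 mA.
P = I²R = 0.006769 × 33.0 = 0.2234 mW.

P ≈ 0.223 mW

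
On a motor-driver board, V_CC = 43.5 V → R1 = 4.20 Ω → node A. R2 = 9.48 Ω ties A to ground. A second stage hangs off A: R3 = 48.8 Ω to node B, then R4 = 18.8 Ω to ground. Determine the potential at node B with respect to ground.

V_B ≈ 8.04 V

Node A sees R2 in parallel with the series input of stage 2, R3 + R4 = 67.60 Ω.
R2 ‖ (R3+R4) = 8.314 Ω.
V_A = 43.5 × 8.314/(4.20 + 8.314) = 28.90 V.
V_B = V_A × 0.2781 = 8.037 V.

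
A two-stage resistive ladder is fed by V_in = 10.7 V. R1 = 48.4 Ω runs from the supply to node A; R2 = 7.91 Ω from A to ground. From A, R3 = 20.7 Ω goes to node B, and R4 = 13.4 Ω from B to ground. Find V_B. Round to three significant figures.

The second stage (R3 + R4 = 34.10 Ω) loads node A in parallel with R2.
Effective lower resistance at A: R2 ‖ 34.10 = 6.421 Ω.
V_A = 10.7 × 6.421/(48.4 + 6.421) = 1.253 V.
Stage 2 is unloaded, so V_B = V_A · R4/(R3+R4) = 1.253 × 13.4/34.10 = 0.4925 V.

V_B ≈ 0.492 V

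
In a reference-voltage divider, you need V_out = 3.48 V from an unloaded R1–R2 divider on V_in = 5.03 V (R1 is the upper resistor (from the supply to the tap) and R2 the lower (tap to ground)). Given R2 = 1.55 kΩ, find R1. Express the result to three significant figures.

R1 ≈ 0.690 kΩ

Required fraction k = V_out/V_in = 0.6918.
So R1 = R2 · (V_in/V_out − 1) = 1.55 × (5.03/3.48 − 1) = 1.55 × 0.4454 = 0.6904 kΩ.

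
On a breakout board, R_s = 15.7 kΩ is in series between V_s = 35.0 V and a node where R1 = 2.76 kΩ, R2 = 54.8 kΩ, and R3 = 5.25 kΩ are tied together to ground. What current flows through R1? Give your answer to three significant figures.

I ≈ 1.27 mA

Combine the parallel branches: R_p = (1/2.76 + 1/54.8 + 1/5.25)⁻¹ = 1.751 kΩ.
V_A = 35.0 × 1.751/17.45 = 3.512 V.
I(R1) = V_A / R1 = 3.512/2.76 = 1.273 mA.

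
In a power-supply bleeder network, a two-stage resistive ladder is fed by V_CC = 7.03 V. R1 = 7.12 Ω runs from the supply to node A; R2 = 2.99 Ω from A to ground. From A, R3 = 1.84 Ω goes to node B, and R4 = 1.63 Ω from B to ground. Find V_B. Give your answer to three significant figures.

The second stage (R3 + R4 = 3.470 Ω) loads node A in parallel with R2.
R2 ‖ (R3+R4) = 1.606 Ω.
V_A = 7.03 × 1.606/(7.12 + 1.606) = 1.294 V.
V_B = V_A × 0.4697 = 0.6078 V.

V_B ≈ 0.608 V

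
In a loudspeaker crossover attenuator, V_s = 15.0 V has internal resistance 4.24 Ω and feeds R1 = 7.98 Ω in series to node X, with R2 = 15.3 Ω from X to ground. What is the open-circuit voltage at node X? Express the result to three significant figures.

V_th ≈ 8.34 V

R1' = 4.24 + 7.98 = 12.22 Ω (source resistance + R1).
With X open, the divider is unloaded: V_th = 15.0 × 15.3/27.52 = 8.339 V.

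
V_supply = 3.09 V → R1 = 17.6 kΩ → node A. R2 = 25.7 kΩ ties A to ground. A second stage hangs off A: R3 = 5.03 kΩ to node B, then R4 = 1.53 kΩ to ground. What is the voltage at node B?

Looking into the second stage from A: R3 + R4 = 6.560 kΩ appears in parallel with R2.
R2 ‖ (R3+R4) = 5.226 kΩ.
V_A = 3.09 × 5.226/(17.6 + 5.226) = 0.7075 V.
Then the unloaded second divider: V_B = V_A × R4/(R3+R4) = 0.7075 × 0.2332 = 0.1650 V.

V_B ≈ 0.165 V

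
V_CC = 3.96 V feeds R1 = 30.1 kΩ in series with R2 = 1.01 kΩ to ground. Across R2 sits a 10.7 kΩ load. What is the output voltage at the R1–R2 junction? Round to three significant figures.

First combine the lower leg with the load: R2 ‖ R_L = 0.9229 kΩ.
Then V_out = V_CC · R2'/(R1 + R2') = 3.96 × 0.9229/31.02 = 0.1178 V.

V_out ≈ 0.118 V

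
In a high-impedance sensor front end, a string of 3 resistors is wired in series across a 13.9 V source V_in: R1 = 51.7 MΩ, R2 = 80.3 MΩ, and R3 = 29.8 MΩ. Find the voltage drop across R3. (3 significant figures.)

ΣR = 51.7 + 80.3 + 29.8 = 161.8 MΩ.
Voltage divider: V = V_in · (29.80 / 161.8) = 13.9 × 0.1842 = 2.560 V.

V ≈ 2.56 V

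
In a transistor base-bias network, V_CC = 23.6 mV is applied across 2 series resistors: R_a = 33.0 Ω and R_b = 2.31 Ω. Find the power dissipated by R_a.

P ≈ 14.7 µW

Series current I = V_CC/ΣR = 23.6/35.31 = 0.6684 mA.
P = I²R = 0.4467 × 33.0 = 14.74 µW.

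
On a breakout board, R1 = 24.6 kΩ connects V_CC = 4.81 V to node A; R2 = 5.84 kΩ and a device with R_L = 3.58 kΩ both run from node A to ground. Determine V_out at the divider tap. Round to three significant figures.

First combine the lower leg with the load: R2 ‖ R_L = 2.219 kΩ.
Now apply the divider: V_out = 4.81 × 0.08276 = 0.3981 V.

V_out ≈ 0.398 V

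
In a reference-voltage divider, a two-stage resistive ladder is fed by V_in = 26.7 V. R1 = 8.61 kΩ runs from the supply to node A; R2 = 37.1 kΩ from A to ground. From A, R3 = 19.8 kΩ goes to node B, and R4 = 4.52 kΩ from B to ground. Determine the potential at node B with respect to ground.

V_B ≈ 3.13 V

The second stage (R3 + R4 = 24.32 kΩ) loads node A in parallel with R2.
R2 ‖ (R3+R4) = 14.69 kΩ.
So V_A = 26.7 × 0.6305 = 16.83 V.
Stage 2 is unloaded, so V_B = V_A · R4/(R3+R4) = 16.83 × 4.52/24.32 = 3.129 V.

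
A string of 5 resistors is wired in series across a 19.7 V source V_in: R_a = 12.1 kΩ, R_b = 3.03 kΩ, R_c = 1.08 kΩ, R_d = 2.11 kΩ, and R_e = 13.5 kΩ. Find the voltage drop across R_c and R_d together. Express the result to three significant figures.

V ≈ 1.97 V

Total series resistance ΣR = 12.1 + 3.03 + 1.08 + 2.11 + 13.5 = 31.82 kΩ.
R_{R_c..R_d} = 1.08 + 2.11 = 3.190 kΩ.
Voltage divider: V = V_in · (3.190 / 31.82) = 19.7 × 0.1003 = 1.975 V.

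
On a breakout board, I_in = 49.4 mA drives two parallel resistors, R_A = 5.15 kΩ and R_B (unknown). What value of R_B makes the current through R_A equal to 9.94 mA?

In a two-way split, I_A/I_in = R_B/(R_A + R_B).
9.94/49.4 = R_B/(R_A + R_B) → R_B = R_A · (0.2012)/(1 − 0.2012) = 5.15 × 0.2519 = 1.297 kΩ.

R_B ≈ 1.30 kΩ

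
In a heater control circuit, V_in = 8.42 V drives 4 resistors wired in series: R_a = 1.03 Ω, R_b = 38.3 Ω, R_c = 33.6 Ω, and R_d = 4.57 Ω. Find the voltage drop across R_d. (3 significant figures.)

Total series resistance ΣR = 1.03 + 38.3 + 33.6 + 4.57 = 77.50 Ω.
By the voltage-divider rule, V = 8.42 × 4.570/77.50 = 0.4965 V.

V ≈ 0.497 V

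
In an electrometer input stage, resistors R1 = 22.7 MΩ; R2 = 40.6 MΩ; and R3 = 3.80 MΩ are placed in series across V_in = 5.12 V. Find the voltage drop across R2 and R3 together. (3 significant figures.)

V ≈ 3.39 V

Total series resistance ΣR = 22.7 + 40.6 + 3.80 = 67.10 MΩ.
R_{R2..R3} = 40.6 + 3.80 = 44.40 MΩ.
By the voltage-divider rule, V = 5.12 × 44.40/67.10 = 3.388 V.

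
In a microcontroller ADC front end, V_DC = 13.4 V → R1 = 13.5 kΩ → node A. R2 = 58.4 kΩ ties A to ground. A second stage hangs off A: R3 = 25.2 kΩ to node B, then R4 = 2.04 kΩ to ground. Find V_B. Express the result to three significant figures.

V_B ≈ 0.581 V

Node A sees R2 in parallel with the series input of stage 2, R3 + R4 = 27.24 kΩ.
R2 ‖ (R3+R4) = 18.58 kΩ.
So V_A = 13.4 × 0.5791 = 7.760 V.
Stage 2 is unloaded, so V_B = V_A · R4/(R3+R4) = 7.760 × 2.04/27.24 = 0.5812 V.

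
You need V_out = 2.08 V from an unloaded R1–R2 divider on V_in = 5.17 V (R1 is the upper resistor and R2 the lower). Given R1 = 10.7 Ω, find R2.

R2 ≈ 7.20 Ω

Required fraction k = V_out/V_in = 0.4023.
Rearranging, R2 = R1·k/(1−k) = 10.7 × 0.6731 = 7.203 Ω.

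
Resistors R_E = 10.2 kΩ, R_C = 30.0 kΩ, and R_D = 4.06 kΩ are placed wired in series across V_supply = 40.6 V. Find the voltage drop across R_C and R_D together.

V ≈ 31.2 V

Series total: ΣR = 10.2 + 30.0 + 4.06 = 44.26 kΩ.
R_{R_C..R_D} = 30.0 + 4.06 = 34.06 kΩ.
Voltage divider: V = V_supply · (34.06 / 44.26) = 40.6 × 0.7695 = 31.24 V.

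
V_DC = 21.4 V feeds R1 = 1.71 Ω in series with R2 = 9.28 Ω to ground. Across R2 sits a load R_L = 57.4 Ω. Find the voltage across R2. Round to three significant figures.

R2 ‖ R_L = (9.28 × 57.4)/(9.28 + 57.4) = 7.988 Ω.
Now apply the divider: V_out = 21.4 × 0.8237 = 17.63 V.

V_out ≈ 17.6 V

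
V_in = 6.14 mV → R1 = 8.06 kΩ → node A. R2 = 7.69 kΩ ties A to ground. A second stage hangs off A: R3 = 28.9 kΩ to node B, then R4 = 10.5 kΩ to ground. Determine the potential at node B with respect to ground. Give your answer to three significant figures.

Looking into the second stage from A: R3 + R4 = 39.40 kΩ appears in parallel with R2.
Effective lower resistance at A: R2 ‖ 39.40 = 6.434 kΩ.
V_A = 6.14 × 6.434/(8.06 + 6.434) = 2.726 mV.
Stage 2 is unloaded, so V_B = V_A · R4/(R3+R4) = 2.726 × 10.5/39.40 = 0.7264 mV.

V_B ≈ 0.726 mV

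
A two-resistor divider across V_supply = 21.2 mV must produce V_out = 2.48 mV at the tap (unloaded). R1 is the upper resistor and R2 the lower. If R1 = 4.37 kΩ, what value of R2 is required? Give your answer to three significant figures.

R2 ≈ 0.579 kΩ

V_out/V_supply = R2/(R1+R2) = 0.1170.
Rearranging, R2 = R1·k/(1−k) = 4.37 × 0.1325 = 0.5789 kΩ.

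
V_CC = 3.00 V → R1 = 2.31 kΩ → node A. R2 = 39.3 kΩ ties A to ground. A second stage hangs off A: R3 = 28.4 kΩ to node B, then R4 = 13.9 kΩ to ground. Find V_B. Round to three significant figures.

Node A sees R2 in parallel with the series input of stage 2, R3 + R4 = 42.30 kΩ.
Effective lower resistance at A: R2 ‖ 42.30 = 20.37 kΩ.
First divider: V_A = V_CC · 20.37/(2.31 + 20.37) = 2.694 V.
Then the unloaded second divider: V_B = V_A × R4/(R3+R4) = 2.694 × 0.3286 = 0.8854 V.

V_B ≈ 0.885 V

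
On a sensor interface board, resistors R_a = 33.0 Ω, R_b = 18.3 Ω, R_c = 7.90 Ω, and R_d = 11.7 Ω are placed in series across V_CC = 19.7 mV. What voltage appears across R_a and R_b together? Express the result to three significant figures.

Total series resistance ΣR = 33.0 + 18.3 + 7.90 + 11.7 = 70.90 Ω.
R_{R_a..R_b} = 33.0 + 18.3 = 51.30 Ω.
Voltage divider: V = V_CC · (51.30 / 70.90) = 19.7 × 0.7236 = 14.25 mV.

V ≈ 14.3 mV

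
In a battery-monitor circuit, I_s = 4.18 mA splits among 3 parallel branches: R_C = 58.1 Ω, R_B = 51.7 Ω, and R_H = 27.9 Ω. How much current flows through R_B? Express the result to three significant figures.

I ≈ 1.12 mA

Total conductance ΣG = 1/58.1 + 1/51.7 + 1/27.9 = 0.07240 (units of 1/Ω).
By the current-divider rule, I = I_s · G_k/ΣG = 4.18 × 0.2672 = 1.117 mA.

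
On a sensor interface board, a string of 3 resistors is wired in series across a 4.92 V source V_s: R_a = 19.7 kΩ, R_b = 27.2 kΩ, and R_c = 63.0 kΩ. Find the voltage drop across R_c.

Total series resistance ΣR = 19.7 + 27.2 + 63.0 = 109.9 kΩ.
Voltage divider: V = V_s · (63.00 / 109.9) = 4.92 × 0.5732 = 2.820 V.

V ≈ 2.82 V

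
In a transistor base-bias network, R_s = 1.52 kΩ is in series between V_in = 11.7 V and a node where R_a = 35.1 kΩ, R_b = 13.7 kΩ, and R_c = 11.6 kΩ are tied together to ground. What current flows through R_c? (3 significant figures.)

I ≈ 0.785 mA

Combine the parallel branches: R_p = (1/35.1 + 1/13.7 + 1/11.6)⁻¹ = 5.328 kΩ.
V_A = 11.7 × 5.328/6.848 = 9.103 V.
Branch current I = V_A/R_c = 9.103/11.6 = 0.7847 mA.
(Equivalently: I_total = 1.709 mA, then current-divider fraction G_k/ΣG = 0.4593.)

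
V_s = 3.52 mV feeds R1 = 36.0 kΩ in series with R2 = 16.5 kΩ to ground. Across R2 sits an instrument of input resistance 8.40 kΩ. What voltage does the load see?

V_out ≈ 0.471 mV

First combine the lower leg with the load: R2 ‖ R_L = 5.566 kΩ.
Now apply the divider: V_out = 3.52 × 0.1339 = 0.4714 mV.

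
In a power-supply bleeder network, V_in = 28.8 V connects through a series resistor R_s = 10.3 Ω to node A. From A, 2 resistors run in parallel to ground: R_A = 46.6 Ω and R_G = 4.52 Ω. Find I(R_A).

Combine the parallel branches: R_p = (1/46.6 + 1/4.52)⁻¹ = 4.120 Ω.
V_A by voltage divider: V_A = 28.8 × 4.120/(10.3 + 4.120) = 8.229 V.
I(R_A) = V_A / R_A = 8.229/46.6 = 0.1766 A.
(Check via current divider: I_total = 1.997 A; share G_k/ΣG = 0.08842 → same result.)

I ≈ 0.177 A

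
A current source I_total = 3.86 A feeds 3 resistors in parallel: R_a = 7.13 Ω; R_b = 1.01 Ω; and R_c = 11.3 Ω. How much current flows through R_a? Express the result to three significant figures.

I ≈ 0.444 A

Total conductance ΣG = 1/7.13 + 1/1.01 + 1/11.3 = 1.219 (units of 1/Ω).
Current divider: I(R_a) = I_total · G_k/ΣG = 3.86 × (0.1403/1.219) = 3.86 × 0.1151 = 0.4442 A.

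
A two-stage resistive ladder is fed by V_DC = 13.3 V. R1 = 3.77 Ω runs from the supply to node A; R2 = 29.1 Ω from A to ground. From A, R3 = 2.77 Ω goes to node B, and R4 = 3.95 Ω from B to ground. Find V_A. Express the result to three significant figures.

V_A ≈ 7.87 V

Node A sees R2 in parallel with the series input of stage 2, R3 + R4 = 6.720 Ω.
R2 ‖ (R3+R4) = 5.459 Ω.
First divider: V_A = V_DC · 5.459/(3.77 + 5.459) = 7.867 V.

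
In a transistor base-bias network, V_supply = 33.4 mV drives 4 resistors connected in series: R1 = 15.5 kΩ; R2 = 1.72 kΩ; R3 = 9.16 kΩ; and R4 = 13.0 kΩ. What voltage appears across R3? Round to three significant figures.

ΣR = 15.5 + 1.72 + 9.16 + 13.0 = 39.38 kΩ.
By the voltage-divider rule, V = 33.4 × 9.160/39.38 = 7.769 mV.

V ≈ 7.77 mV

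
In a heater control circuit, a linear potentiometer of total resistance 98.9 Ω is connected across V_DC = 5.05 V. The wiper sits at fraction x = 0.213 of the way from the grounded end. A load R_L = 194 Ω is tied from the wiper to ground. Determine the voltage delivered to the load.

V_out ≈ 0.991 V

Lower segment x·R_p = 21.07 Ω; upper segment (1−x)·R_p = 77.83 Ω.
Lower segment in parallel with the load: 21.07 ‖ 194 = 19.00 Ω.
V_out = 5.05 × 19.00/(77.83 + 19.00) = 0.9910 V.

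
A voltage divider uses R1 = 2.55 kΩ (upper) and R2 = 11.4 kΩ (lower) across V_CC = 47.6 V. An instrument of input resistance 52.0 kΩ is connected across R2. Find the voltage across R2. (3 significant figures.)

First combine the lower leg with the load: R2 ‖ R_L = 9.350 kΩ.
Voltage divider with the loaded lower leg: V_out = 47.6 × 9.350/(2.55 + 9.350) = 47.6 × 0.7857 = 37.40 V.

V_out ≈ 37.4 V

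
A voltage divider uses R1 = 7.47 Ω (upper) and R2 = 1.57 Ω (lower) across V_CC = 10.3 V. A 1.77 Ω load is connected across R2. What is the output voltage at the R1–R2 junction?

The load sits in parallel with R2, giving an effective lower resistance R2' = R2·R_L/(R2+R_L) = 0.8320 Ω.
Then V_out = V_CC · R2'/(R1 + R2') = 10.3 × 0.8320/8.302 = 1.032 V.
(Unloaded it would be 1.79 V; the load pulls it down.)

V_out ≈ 1.03 V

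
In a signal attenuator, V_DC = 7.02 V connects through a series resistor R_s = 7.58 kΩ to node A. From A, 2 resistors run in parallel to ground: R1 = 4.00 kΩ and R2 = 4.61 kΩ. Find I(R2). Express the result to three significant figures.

I ≈ 0.335 mA

Parallel bank: R_p = 1/(1/4.00 + 1/4.61) = 2.142 kΩ.
V_A by voltage divider: V_A = 7.02 × 2.142/(7.58 + 2.142) = 1.547 V.
Branch current I = V_A/R2 = 1.547/4.61 = 0.3355 mA.
(Check via current divider: I_total = 0.7221 mA; share G_k/ΣG = 0.4646 → same result.)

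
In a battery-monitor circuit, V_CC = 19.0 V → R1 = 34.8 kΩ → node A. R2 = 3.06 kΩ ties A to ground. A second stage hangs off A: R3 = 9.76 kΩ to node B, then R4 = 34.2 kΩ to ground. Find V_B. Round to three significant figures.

V_B ≈ 1.12 V

Looking into the second stage from A: R3 + R4 = 43.96 kΩ appears in parallel with R2.
Effective lower resistance at A: R2 ‖ 43.96 = 2.861 kΩ.
First divider: V_A = V_CC · 2.861/(34.8 + 2.861) = 1.443 V.
Stage 2 is unloaded, so V_B = V_A · R4/(R3+R4) = 1.443 × 34.2/43.96 = 1.123 V.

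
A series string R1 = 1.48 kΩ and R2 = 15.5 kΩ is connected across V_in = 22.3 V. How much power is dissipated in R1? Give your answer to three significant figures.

P ≈ 2.55 mW

ΣR = 16.98 kΩ → I = 22.3/16.98 = 1.313 mA.
V(R1) = I·R = 1.944 V; P = V·I = 1.944 × 1.313 = 2.553 mW.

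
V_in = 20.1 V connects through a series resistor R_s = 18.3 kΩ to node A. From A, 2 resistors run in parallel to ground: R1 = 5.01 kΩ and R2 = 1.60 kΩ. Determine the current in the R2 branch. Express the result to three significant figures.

I ≈ 0.781 mA

Parallel bank: R_p = 1/(1/5.01 + 1/1.60) = 1.213 kΩ.
Node voltage V_A = V_in · R_p/(R_s + R_p) = 20.1 × 0.06215 = 1.249 V.
Branch current I = V_A/R2 = 1.249/1.60 = 0.7808 mA.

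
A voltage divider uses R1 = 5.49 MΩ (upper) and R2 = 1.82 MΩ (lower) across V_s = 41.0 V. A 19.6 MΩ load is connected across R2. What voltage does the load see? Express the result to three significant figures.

V_out ≈ 9.54 V

R2 ‖ R_L = (1.82 × 19.6)/(1.82 + 19.6) = 1.665 MΩ.
Voltage divider with the loaded lower leg: V_out = 41.0 × 1.665/(5.49 + 1.665) = 41.0 × 0.2327 = 9.542 V.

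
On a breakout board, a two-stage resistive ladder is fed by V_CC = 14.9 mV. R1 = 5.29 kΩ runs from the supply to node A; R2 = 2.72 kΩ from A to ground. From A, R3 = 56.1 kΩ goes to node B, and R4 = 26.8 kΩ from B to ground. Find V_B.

V_B ≈ 1.60 mV

Node A sees R2 in parallel with the series input of stage 2, R3 + R4 = 82.90 kΩ.
Effective lower resistance at A: R2 ‖ 82.90 = 2.634 kΩ.
First divider: V_A = V_CC · 2.634/(5.29 + 2.634) = 4.952 mV.
V_B = V_A × 0.3233 = 1.601 mV.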